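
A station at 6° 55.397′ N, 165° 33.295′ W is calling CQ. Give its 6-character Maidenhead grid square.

Add 180° to longitude and 90° to latitude: 14.4451, 96.9233.
Field (20°×10°, letters A–R): lon ⌊14.4451/20⌋ = 0 → A; lat ⌊96.9233/10⌋ = 9 → J.
Square (2°×1°, digits 0–9): lon ⌊14.4451/2⌋ = 7; lat ⌊6.9233/1⌋ = 6.
Subsquare (5′×2.5′, letters a–x): lon ⌊0.4451/0.0833333⌋ = 5 → f; lat ⌊0.9233/0.0416667⌋ = 22 → w.

AJ76fw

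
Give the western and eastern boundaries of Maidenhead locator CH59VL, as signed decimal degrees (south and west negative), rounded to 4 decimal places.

-128.2500, -128.1667

Field C=2, H=7: +2·20° lon, +7·10° lat → SW at lon -140°, lat -20°.
Square 5, 9: +5·2° lon, +9·1° lat → SW at lon -130°, lat -11°.
Subsquare v=21, l=11: +21·0.0833333° lon, +11·0.0416667° lat → SW at lon -128.25°, lat -10.5417°.
Cell spans 0.0833333° lon × 0.0416667° lat.
west -128.2500, east -128.1667.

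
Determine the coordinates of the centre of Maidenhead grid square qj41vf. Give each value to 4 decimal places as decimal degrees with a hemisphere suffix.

1.2292° N, 149.7917° E

Field Q=16, J=9: +16·20° lon, +9·10° lat → SW at lon 140°, lat 0°.
Square 4, 1: +4·2° lon, +1·1° lat → SW at lon 148°, lat 1°.
Subsquare v=21, f=5: +21·0.0833333° lon, +5·0.0416667° lat → SW at lon 149.75°, lat 1.20833°.
Cell spans 0.0833333° lon × 0.0416667° lat. Centre is SW corner plus half of each.
latitude 1.2292° N, longitude 149.7917° E.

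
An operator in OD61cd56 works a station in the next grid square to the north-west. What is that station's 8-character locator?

Longitude extended square 5; −1 → 4.
Latitude extended square 6; +1 → 7.

OD61cd47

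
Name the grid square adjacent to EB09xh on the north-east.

EB19ai

Longitude subsquare x = 23; +1 → 24, wraps to 0 = a, carry into square.
Longitude square 0; +1 → 1.
Latitude subsquare h = 7; +1 → 8 = i.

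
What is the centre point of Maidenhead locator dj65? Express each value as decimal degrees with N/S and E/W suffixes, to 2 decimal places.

Field D=3, J=9: +3·20° lon, +9·10° lat → SW at lon -120°, lat 0°.
Square 6, 5: +6·2° lon, +5·1° lat → SW at lon -108°, lat 5°.
Cell spans 2° lon × 1° lat. Centre is SW corner plus half of each.
latitude 5.50° N, longitude 107.00° W.

5.50° N, 107.00° W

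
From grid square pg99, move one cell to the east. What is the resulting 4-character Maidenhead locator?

Longitude square 9; +1 → 10, wraps to 0, carry into field.
Longitude field P = 15; +1 → 16 = Q.
The latitude characters are unchanged.

QG09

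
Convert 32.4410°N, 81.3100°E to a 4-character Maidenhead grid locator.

NM02

Add 180° to longitude and 90° to latitude: 261.31, 122.44.
Field: 261.31/20 → 13 → N, 122.44/10 → 12 → M; chars NM.
Square: 1.31/2 → 0, 2.44/1 → 2; chars 02.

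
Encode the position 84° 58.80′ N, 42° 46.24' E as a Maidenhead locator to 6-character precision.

Shift to the Maidenhead origin (180°W, 90°S): lon 222.7707, lat 174.9800.
Field (20°×10°, letters A–R): lon ⌊222.7707/20⌋ = 11 → L; lat ⌊174.9800/10⌋ = 17 → R.
Square (2°×1°, digits 0–9): lon ⌊2.7707/2⌋ = 1; lat ⌊4.9800/1⌋ = 4.
Subsquare (5′×2.5′, letters a–x): lon ⌊0.7707/0.0833333⌋ = 9 → j; lat ⌊0.9800/0.0416667⌋ = 23 → x.

LR14jx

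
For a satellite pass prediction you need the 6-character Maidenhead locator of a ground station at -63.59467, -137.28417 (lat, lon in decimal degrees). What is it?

Add 180° to longitude and 90° to latitude: 42.7158, 26.4053.
Field: lon ⌊42.7158/20⌋ = 2 → C; lat ⌊26.4053/10⌋ = 2 → C.
Square: lon ⌊2.7158/2⌋ = 1; lat ⌊6.4053/1⌋ = 6.
Subsquare: lon ⌊0.7158/0.0833333⌋ = 8 → i; lat ⌊0.4053/0.0416667⌋ = 9 → j.

CC16ij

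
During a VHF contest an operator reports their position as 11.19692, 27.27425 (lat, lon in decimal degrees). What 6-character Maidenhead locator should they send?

KK31pe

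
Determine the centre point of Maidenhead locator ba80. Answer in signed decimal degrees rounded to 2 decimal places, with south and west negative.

-89.50, -143.00

Field B=1, A=0: +1·20° lon, +0·10° lat → SW at lon -160°, lat -90°.
Square 8, 0: +8·2° lon, +0·1° lat → SW at lon -144°, lat -90°.
Cell spans 2° lon × 1° lat. Centre is SW corner plus half of each.
latitude -89.50, longitude -143.00.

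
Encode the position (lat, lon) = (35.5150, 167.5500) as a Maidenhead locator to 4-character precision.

RM35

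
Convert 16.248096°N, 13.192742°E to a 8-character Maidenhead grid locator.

JK66of39

Shift to the Maidenhead origin (180°W, 90°S): lon 193.19274, lat 106.24810.
Field: 193.19274/20 → 9 → J, 106.24810/10 → 10 → K; chars JK.
Square: 13.19274/2 → 6, 6.24810/1 → 6; chars 66.
Subsquare: 1.19274/0.0833333 → 14 → o, 0.24810/0.0416667 → 5 → f; chars of.
Extended square: 0.02608/0.00833333 → 3, 0.03976/0.00416667 → 9; chars 39.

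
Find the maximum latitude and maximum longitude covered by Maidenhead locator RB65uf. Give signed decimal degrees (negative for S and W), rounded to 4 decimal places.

-74.7500, 173.7500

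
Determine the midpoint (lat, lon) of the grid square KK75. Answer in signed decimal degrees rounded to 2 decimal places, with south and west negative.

15.50, 35.00

Field K=10, K=10: +10·20° lon, +10·10° lat → SW at lon 20°, lat 10°.
Square 7, 5: +7·2° lon, +5·1° lat → SW at lon 34°, lat 15°.
Cell spans 2° lon × 1° lat. Centre is SW corner plus half of each.
latitude 15.50, longitude 35.00.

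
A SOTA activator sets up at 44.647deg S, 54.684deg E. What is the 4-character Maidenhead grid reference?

Shift to the Maidenhead origin (180°W, 90°S): lon 234.68, lat 45.35.
Field (20°×10°, letters A–R): lon ⌊234.68/20⌋ = 11 → L; lat ⌊45.35/10⌋ = 4 → E.
Square (2°×1°, digits 0–9): lon ⌊14.68/2⌋ = 7; lat ⌊5.35/1⌋ = 5.

LE75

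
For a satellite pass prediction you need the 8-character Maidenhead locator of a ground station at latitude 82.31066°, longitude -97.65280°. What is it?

ER12eh14

Shift to the Maidenhead origin (180°W, 90°S): lon 82.34720, lat 172.31066.
Field: lon ⌊82.34720/20⌋ = 4 → E; lat ⌊172.31066/10⌋ = 17 → R.
Square: lon ⌊2.34720/2⌋ = 1; lat ⌊2.31066/1⌋ = 2.
Subsquare: lon ⌊0.34720/0.0833333⌋ = 4 → e; lat ⌊0.31066/0.0416667⌋ = 7 → h.
Extended square: lon ⌊0.01387/0.00833333⌋ = 1; lat ⌊0.01899/0.00416667⌋ = 4.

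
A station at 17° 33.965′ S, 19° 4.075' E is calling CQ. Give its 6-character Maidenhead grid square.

Shift to the Maidenhead origin (180°W, 90°S): lon 199.0679, lat 72.4339.
Field: lon ⌊199.0679/20⌋ = 9 → J; lat ⌊72.4339/10⌋ = 7 → H.
Square: lon ⌊19.0679/2⌋ = 9; lat ⌊2.4339/1⌋ = 2.
Subsquare: lon ⌊1.0679/0.0833333⌋ = 12 → m; lat ⌊0.4339/0.0416667⌋ = 10 → k.

JH92mk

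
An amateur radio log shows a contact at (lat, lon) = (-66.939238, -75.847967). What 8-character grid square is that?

Add 180° to longitude and 90° to latitude: 104.15203, 23.06076.
Field (20°×10°, letters A–R): 104.15203/20 → 5 → F, 23.06076/10 → 2 → C; chars FC.
Square (2°×1°, digits 0–9): 4.15203/2 → 2, 3.06076/1 → 3; chars 23.
Subsquare (5′×2.5′, letters a–x): 0.15203/0.0833333 → 1 → b, 0.06076/0.0416667 → 1 → b; chars bb.
Extended square (30″×15″, digits 0–9): 0.06870/0.00833333 → 8, 0.01910/0.00416667 → 4; chars 84.

FC23bb84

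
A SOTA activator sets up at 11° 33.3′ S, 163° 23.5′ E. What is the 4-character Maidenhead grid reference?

Add 180° to longitude and 90° to latitude: 343.39, 78.44.
Field (20°×10°, letters A–R): 343.39/20 → 17 → R, 78.44/10 → 7 → H; chars RH.
Square (2°×1°, digits 0–9): 3.39/2 → 1, 8.44/1 → 8; chars 18.

RH18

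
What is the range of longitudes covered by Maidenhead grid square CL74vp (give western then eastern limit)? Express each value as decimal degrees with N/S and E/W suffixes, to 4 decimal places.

Field C=2, L=11: +2·20° lon, +11·10° lat → SW at lon -140°, lat 20°.
Square 7, 4: +7·2° lon, +4·1° lat → SW at lon -126°, lat 24°.
Subsquare v=21, p=15: +21·0.0833333° lon, +15·0.0416667° lat → SW at lon -124.25°, lat 24.625°.
Cell spans 0.0833333° lon × 0.0416667° lat.
west 124.2500° W, east 124.1667° W.

124.2500° W, 124.1667° W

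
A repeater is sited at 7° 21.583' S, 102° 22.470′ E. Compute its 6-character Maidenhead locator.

OI12ep

Offset from 180°W / 90°S: lon 282.3745°, lat 82.6403°.
Field (20°×10°, letters A–R): 282.3745/20 → 14 → O, 82.6403/10 → 8 → I; chars OI.
Square (2°×1°, digits 0–9): 2.3745/2 → 1, 2.6403/1 → 2; chars 12.
Subsquare (5′×2.5′, letters a–x): 0.3745/0.0833333 → 4 → e, 0.6403/0.0416667 → 15 → p; chars ep.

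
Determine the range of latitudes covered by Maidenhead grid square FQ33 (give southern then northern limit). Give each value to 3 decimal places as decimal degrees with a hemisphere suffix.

73.000° N, 74.000° N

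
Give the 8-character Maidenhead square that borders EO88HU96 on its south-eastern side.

EO88iu05

Longitude extended square 9; +1 → 10, wraps to 0, carry into subsquare.
Longitude subsquare h = 7; +1 → 8 = i.
Latitude extended square 6; −1 → 5.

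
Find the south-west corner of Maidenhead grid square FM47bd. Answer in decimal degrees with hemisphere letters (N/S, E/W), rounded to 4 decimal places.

37.1250° N, 71.9167° W

Field F=5, M=12: +5·20° lon, +12·10° lat → SW at lon -80°, lat 30°.
Square 4, 7: +4·2° lon, +7·1° lat → SW at lon -72°, lat 37°.
Subsquare b=1, d=3: +1·0.0833333° lon, +3·0.0416667° lat → SW at lon -71.9167°, lat 37.125°.
latitude 37.1250° N, longitude 71.9167° W.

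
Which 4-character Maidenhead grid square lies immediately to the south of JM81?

JM80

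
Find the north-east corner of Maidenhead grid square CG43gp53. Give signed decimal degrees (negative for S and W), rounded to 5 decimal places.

Field C=2, G=6: +2·20° lon, +6·10° lat → SW at lon -140°, lat -30°.
Square 4, 3: +4·2° lon, +3·1° lat → SW at lon -132°, lat -27°.
Subsquare g=6, p=15: +6·0.0833333° lon, +15·0.0416667° lat → SW at lon -131.5°, lat -26.375°.
Extended square 5, 3: +5·0.00833333° lon, +3·0.00416667° lat → SW at lon -131.458°, lat -26.3625°.
Cell spans 0.00833333° lon × 0.00416667° lat. NE corner is SW corner plus one full cell.
latitude -26.35833, longitude -131.45000.

-26.35833, -131.45000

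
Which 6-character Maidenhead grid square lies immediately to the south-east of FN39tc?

FN39ub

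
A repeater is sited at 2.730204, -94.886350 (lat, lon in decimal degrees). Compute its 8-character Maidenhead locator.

EJ22nr35

Offset from 180°W / 90°S: lon 85.11365°, lat 92.73020°.
Field: 85.11365/20 → 4 → E, 92.73020/10 → 9 → J; chars EJ.
Square: 5.11365/2 → 2, 2.73020/1 → 2; chars 22.
Subsquare: 1.11365/0.0833333 → 13 → n, 0.73020/0.0416667 → 17 → r; chars nr.
Extended square: 0.03032/0.00833333 → 3, 0.02187/0.00416667 → 5; chars 35.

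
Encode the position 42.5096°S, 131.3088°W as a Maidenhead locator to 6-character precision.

CE47il

Add 180° to longitude and 90° to latitude: 48.6912, 47.4904.
Field: lon ⌊48.6912/20⌋ = 2 → C; lat ⌊47.4904/10⌋ = 4 → E.
Square: lon ⌊8.6912/2⌋ = 4; lat ⌊7.4904/1⌋ = 7.
Subsquare: lon ⌊0.6912/0.0833333⌋ = 8 → i; lat ⌊0.4904/0.0416667⌋ = 11 → l.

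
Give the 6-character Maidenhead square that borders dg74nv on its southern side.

Latitude subsquare v = 21; −1 → 20 = u.
The longitude characters are unchanged.

DG74nu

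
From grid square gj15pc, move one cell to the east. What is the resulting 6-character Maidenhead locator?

Longitude subsquare p = 15; +1 → 16 = q.
The latitude characters are unchanged.

GJ15qc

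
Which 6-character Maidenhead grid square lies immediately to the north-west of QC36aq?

Longitude subsquare a = 0; −1 → -1, wraps to 23 = x, carry into square.
Longitude square 3; −1 → 2.
Latitude subsquare q = 16; +1 → 17 = r.

QC26xr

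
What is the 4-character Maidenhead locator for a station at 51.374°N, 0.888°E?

JO01

Shift to the Maidenhead origin (180°W, 90°S): lon 180.89, lat 141.37.
Field: 180.89/20 → 9 → J, 141.37/10 → 14 → O; chars JO.
Square: 0.89/2 → 0, 1.37/1 → 1; chars 01.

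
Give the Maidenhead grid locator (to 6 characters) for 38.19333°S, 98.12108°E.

NF91bt

Shift to the Maidenhead origin (180°W, 90°S): lon 278.1211, lat 51.8067.
Field: lon ⌊278.1211/20⌋ = 13 → N; lat ⌊51.8067/10⌋ = 5 → F.
Square: lon ⌊18.1211/2⌋ = 9; lat ⌊1.8067/1⌋ = 1.
Subsquare: lon ⌊0.1211/0.0833333⌋ = 1 → b; lat ⌊0.8067/0.0416667⌋ = 19 → t.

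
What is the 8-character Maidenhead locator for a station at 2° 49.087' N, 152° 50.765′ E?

QJ62kt16

Offset from 180°W / 90°S: lon 332.84608°, lat 92.81812°.
Field (20°×10°, letters A–R): 332.84608/20 → 16 → Q, 92.81812/10 → 9 → J; chars QJ.
Square (2°×1°, digits 0–9): 12.84608/2 → 6, 2.81812/1 → 2; chars 62.
Subsquare (5′×2.5′, letters a–x): 0.84608/0.0833333 → 10 → k, 0.81812/0.0416667 → 19 → t; chars kt.
Extended square (30″×15″, digits 0–9): 0.01275/0.00833333 → 1, 0.02645/0.00416667 → 6; chars 16.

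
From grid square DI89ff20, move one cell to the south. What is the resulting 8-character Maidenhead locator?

DI89fe29

Latitude extended square 0; −1 → -1, wraps to 9, carry into subsquare.
Latitude subsquare f = 5; −1 → 4 = e.
The longitude characters are unchanged.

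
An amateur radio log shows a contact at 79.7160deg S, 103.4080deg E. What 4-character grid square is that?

OB10

Shift to the Maidenhead origin (180°W, 90°S): lon 283.41, lat 10.28.
Field: 283.41/20 → 14 → O, 10.28/10 → 1 → B; chars OB.
Square: 3.41/2 → 1, 0.28/1 → 0; chars 10.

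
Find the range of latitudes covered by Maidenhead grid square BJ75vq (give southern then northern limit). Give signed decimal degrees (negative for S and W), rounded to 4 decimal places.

5.6667, 5.7083

Field B=1, J=9: +1·20° lon, +9·10° lat → SW at lon -160°, lat 0°.
Square 7, 5: +7·2° lon, +5·1° lat → SW at lon -146°, lat 5°.
Subsquare v=21, q=16: +21·0.0833333° lon, +16·0.0416667° lat → SW at lon -144.25°, lat 5.66667°.
Cell spans 0.0833333° lon × 0.0416667° lat.
south 5.6667, north 5.7083.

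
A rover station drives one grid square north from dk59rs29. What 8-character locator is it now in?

Latitude extended square 9; +1 → 10, wraps to 0, carry into subsquare.
Latitude subsquare s = 18; +1 → 19 = t.
The longitude characters are unchanged.

DK59rt20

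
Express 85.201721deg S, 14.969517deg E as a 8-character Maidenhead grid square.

JA74lt61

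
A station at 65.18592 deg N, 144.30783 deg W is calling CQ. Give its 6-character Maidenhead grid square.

Add 180° to longitude and 90° to latitude: 35.6922, 155.1859.
Field: 35.6922/20 → 1 → B, 155.1859/10 → 15 → P; chars BP.
Square: 15.6922/2 → 7, 5.1859/1 → 5; chars 75.
Subsquare: 1.6922/0.0833333 → 20 → u, 0.1859/0.0416667 → 4 → e; chars ue.

BP75ue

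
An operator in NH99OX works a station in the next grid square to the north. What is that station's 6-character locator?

Latitude subsquare x = 23; +1 → 24, wraps to 0 = a, carry into square.
Latitude square 9; +1 → 10, wraps to 0, carry into field.
Latitude field H = 7; +1 → 8 = I.
The longitude characters are unchanged.

NI90oa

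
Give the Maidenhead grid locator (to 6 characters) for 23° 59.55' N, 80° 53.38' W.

EL93nx

Shift to the Maidenhead origin (180°W, 90°S): lon 99.1103, lat 113.9925.
Field: 99.1103/20 → 4 → E, 113.9925/10 → 11 → L; chars EL.
Square: 19.1103/2 → 9, 3.9925/1 → 3; chars 93.
Subsquare: 1.1103/0.0833333 → 13 → n, 0.9925/0.0416667 → 23 → x; chars nx.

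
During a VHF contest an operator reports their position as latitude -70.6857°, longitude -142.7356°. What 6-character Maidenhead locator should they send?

Offset from 180°W / 90°S: lon 37.2644°, lat 19.3143°.
Field (20°×10°, letters A–R): 37.2644/20 → 1 → B, 19.3143/10 → 1 → B; chars BB.
Square (2°×1°, digits 0–9): 17.2644/2 → 8, 9.3143/1 → 9; chars 89.
Subsquare (5′×2.5′, letters a–x): 1.2644/0.0833333 → 15 → p, 0.3143/0.0416667 → 7 → h; chars ph.

BB89ph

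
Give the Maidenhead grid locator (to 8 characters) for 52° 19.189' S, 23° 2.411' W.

HD87lq53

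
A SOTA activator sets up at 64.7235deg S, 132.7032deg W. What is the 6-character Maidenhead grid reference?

Add 180° to longitude and 90° to latitude: 47.2968, 25.2765.
Field: lon ⌊47.2968/20⌋ = 2 → C; lat ⌊25.2765/10⌋ = 2 → C.
Square: lon ⌊7.2968/2⌋ = 3; lat ⌊5.2765/1⌋ = 5.
Subsquare: lon ⌊1.2968/0.0833333⌋ = 15 → p; lat ⌊0.2765/0.0416667⌋ = 6 → g.

CC35pg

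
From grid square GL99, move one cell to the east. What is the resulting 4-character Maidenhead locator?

HL09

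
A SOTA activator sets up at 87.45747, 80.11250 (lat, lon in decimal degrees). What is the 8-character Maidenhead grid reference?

NR07bk39

Shift to the Maidenhead origin (180°W, 90°S): lon 260.11250, lat 177.45747.
Field (20°×10°, letters A–R): 260.11250/20 → 13 → N, 177.45747/10 → 17 → R; chars NR.
Square (2°×1°, digits 0–9): 0.11250/2 → 0, 7.45747/1 → 7; chars 07.
Subsquare (5′×2.5′, letters a–x): 0.11250/0.0833333 → 1 → b, 0.45747/0.0416667 → 10 → k; chars bk.
Extended square (30″×15″, digits 0–9): 0.02917/0.00833333 → 3, 0.04080/0.00416667 → 9; chars 39.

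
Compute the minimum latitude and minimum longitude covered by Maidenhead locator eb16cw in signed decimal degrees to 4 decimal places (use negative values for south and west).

Field E=4, B=1: +4·20° lon, +1·10° lat → SW at lon -100°, lat -80°.
Square 1, 6: +1·2° lon, +6·1° lat → SW at lon -98°, lat -74°.
Subsquare c=2, w=22: +2·0.0833333° lon, +22·0.0416667° lat → SW at lon -97.8333°, lat -73.0833°.
latitude -73.0833, longitude -97.8333.

-73.0833, -97.8333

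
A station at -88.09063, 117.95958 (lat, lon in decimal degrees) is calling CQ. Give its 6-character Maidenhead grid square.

OA81xv

Shift to the Maidenhead origin (180°W, 90°S): lon 297.9596, lat 1.9094.
Field: 297.9596/20 → 14 → O, 1.9094/10 → 0 → A; chars OA.
Square: 17.9596/2 → 8, 1.9094/1 → 1; chars 81.
Subsquare: 1.9596/0.0833333 → 23 → x, 0.9094/0.0416667 → 21 → v; chars xv.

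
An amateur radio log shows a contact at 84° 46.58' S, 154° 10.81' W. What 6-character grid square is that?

BA25vf

Add 180° to longitude and 90° to latitude: 25.8198, 5.2237.
Field: lon ⌊25.8198/20⌋ = 1 → B; lat ⌊5.2237/10⌋ = 0 → A.
Square: lon ⌊5.8198/2⌋ = 2; lat ⌊5.2237/1⌋ = 5.
Subsquare: lon ⌊1.8198/0.0833333⌋ = 21 → v; lat ⌊0.2237/0.0416667⌋ = 5 → f.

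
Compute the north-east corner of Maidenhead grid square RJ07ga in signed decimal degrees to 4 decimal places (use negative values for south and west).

Field R=17, J=9: +17·20° lon, +9·10° lat → SW at lon 160°, lat 0°.
Square 0, 7: +0·2° lon, +7·1° lat → SW at lon 160°, lat 7°.
Subsquare g=6, a=0: +6·0.0833333° lon, +0·0.0416667° lat → SW at lon 160.5°, lat 7°.
Cell spans 0.0833333° lon × 0.0416667° lat. NE corner is SW corner plus one full cell.
latitude 7.0417, longitude 160.5833.

7.0417, 160.5833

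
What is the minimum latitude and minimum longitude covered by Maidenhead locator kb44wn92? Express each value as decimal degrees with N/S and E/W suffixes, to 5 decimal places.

Field K=10, B=1: +10·20° lon, +1·10° lat → SW at lon 20°, lat -80°.
Square 4, 4: +4·2° lon, +4·1° lat → SW at lon 28°, lat -76°.
Subsquare w=22, n=13: +22·0.0833333° lon, +13·0.0416667° lat → SW at lon 29.8333°, lat -75.4583°.
Extended square 9, 2: +9·0.00833333° lon, +2·0.00416667° lat → SW at lon 29.9083°, lat -75.45°.
latitude 75.45000° S, longitude 29.90833° E.

75.45000° S, 29.90833° E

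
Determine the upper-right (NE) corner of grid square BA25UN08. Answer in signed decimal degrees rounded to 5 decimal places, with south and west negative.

-84.42083, -154.32500

Field B=1, A=0: +1·20° lon, +0·10° lat → SW at lon -160°, lat -90°.
Square 2, 5: +2·2° lon, +5·1° lat → SW at lon -156°, lat -85°.
Subsquare u=20, n=13: +20·0.0833333° lon, +13·0.0416667° lat → SW at lon -154.333°, lat -84.4583°.
Extended square 0, 8: +0·0.00833333° lon, +8·0.00416667° lat → SW at lon -154.333°, lat -84.425°.
Cell spans 0.00833333° lon × 0.00416667° lat. NE corner is SW corner plus one full cell.
latitude -84.42083, longitude -154.32500.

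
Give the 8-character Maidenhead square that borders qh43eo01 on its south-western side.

Longitude extended square 0; −1 → -1, wraps to 9, carry into subsquare.
Longitude subsquare e = 4; −1 → 3 = d.
Latitude extended square 1; −1 → 0.

QH43do90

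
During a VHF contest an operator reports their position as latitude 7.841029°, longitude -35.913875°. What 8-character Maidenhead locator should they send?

Add 180° to longitude and 90° to latitude: 144.08613, 97.84103.
Field: lon ⌊144.08613/20⌋ = 7 → H; lat ⌊97.84103/10⌋ = 9 → J.
Square: lon ⌊4.08613/2⌋ = 2; lat ⌊7.84103/1⌋ = 7.
Subsquare: lon ⌊0.08613/0.0833333⌋ = 1 → b; lat ⌊0.84103/0.0416667⌋ = 20 → u.
Extended square: lon ⌊0.00279/0.00833333⌋ = 0; lat ⌊0.00770/0.00416667⌋ = 1.

HJ27bu01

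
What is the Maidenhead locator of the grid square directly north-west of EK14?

Longitude square 1; −1 → 0.
Latitude square 4; +1 → 5.

EK05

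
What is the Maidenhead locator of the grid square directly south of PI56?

Latitude square 6; −1 → 5.
The longitude characters are unchanged.

PI55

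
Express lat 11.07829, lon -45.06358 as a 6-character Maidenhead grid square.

Shift to the Maidenhead origin (180°W, 90°S): lon 134.9364, lat 101.0783.
Field: 134.9364/20 → 6 → G, 101.0783/10 → 10 → K; chars GK.
Square: 14.9364/2 → 7, 1.0783/1 → 1; chars 71.
Subsquare: 0.9364/0.0833333 → 11 → l, 0.0783/0.0416667 → 1 → b; chars lb.

GK71lb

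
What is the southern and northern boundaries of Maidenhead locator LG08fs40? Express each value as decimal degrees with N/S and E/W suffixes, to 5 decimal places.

21.25000° S, 21.24583° S

Field L=11, G=6: +11·20° lon, +6·10° lat → SW at lon 40°, lat -30°.
Square 0, 8: +0·2° lon, +8·1° lat → SW at lon 40°, lat -22°.
Subsquare f=5, s=18: +5·0.0833333° lon, +18·0.0416667° lat → SW at lon 40.4167°, lat -21.25°.
Extended square 4, 0: +4·0.00833333° lon, +0·0.00416667° lat → SW at lon 40.45°, lat -21.25°.
Cell spans 0.00833333° lon × 0.00416667° lat.
south 21.25000° S, north 21.24583° S.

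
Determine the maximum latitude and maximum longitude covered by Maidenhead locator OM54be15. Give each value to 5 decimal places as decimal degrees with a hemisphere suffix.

Field O=14, M=12: +14·20° lon, +12·10° lat → SW at lon 100°, lat 30°.
Square 5, 4: +5·2° lon, +4·1° lat → SW at lon 110°, lat 34°.
Subsquare b=1, e=4: +1·0.0833333° lon, +4·0.0416667° lat → SW at lon 110.083°, lat 34.1667°.
Extended square 1, 5: +1·0.00833333° lon, +5·0.00416667° lat → SW at lon 110.092°, lat 34.1875°.
Cell spans 0.00833333° lon × 0.00416667° lat. NE corner is SW corner plus one full cell.
latitude 34.19167° N, longitude 110.10000° E.

34.19167° N, 110.10000° E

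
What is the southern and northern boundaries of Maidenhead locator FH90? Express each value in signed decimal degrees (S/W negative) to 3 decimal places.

-20.000, -19.000

Field F=5, H=7: +5·20° lon, +7·10° lat → SW at lon -80°, lat -20°.
Square 9, 0: +9·2° lon, +0·1° lat → SW at lon -62°, lat -20°.
Cell spans 2° lon × 1° lat.
south -20.000, north -19.000.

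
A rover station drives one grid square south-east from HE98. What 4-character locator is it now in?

IE07

Longitude square 9; +1 → 10, wraps to 0, carry into field.
Longitude field H = 7; +1 → 8 = I.
Latitude square 8; −1 → 7.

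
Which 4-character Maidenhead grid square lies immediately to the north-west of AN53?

AN44

Longitude square 5; −1 → 4.
Latitude square 3; +1 → 4.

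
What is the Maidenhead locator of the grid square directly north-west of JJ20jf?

JJ20ig

Longitude subsquare j = 9; −1 → 8 = i.
Latitude subsquare f = 5; +1 → 6 = g.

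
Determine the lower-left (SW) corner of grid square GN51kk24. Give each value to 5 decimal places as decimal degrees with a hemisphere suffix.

41.43333° N, 49.15000° W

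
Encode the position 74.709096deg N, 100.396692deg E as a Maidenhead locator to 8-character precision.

OQ04er70

Offset from 180°W / 90°S: lon 280.39669°, lat 164.70910°.
Field: 280.39669/20 → 14 → O, 164.70910/10 → 16 → Q; chars OQ.
Square: 0.39669/2 → 0, 4.70910/1 → 4; chars 04.
Subsquare: 0.39669/0.0833333 → 4 → e, 0.70910/0.0416667 → 17 → r; chars er.
Extended square: 0.06336/0.00833333 → 7, 0.00076/0.00416667 → 0; chars 70.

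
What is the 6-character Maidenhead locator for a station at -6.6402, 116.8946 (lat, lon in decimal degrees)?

Offset from 180°W / 90°S: lon 296.8946°, lat 83.3598°.
Field: lon ⌊296.8946/20⌋ = 14 → O; lat ⌊83.3598/10⌋ = 8 → I.
Square: lon ⌊16.8946/2⌋ = 8; lat ⌊3.3598/1⌋ = 3.
Subsquare: lon ⌊0.8946/0.0833333⌋ = 10 → k; lat ⌊0.3598/0.0416667⌋ = 8 → i.

OI83ki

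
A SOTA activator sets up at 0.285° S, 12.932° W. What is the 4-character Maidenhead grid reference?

Add 180° to longitude and 90° to latitude: 167.07, 89.72.
Field: 167.07/20 → 8 → I, 89.72/10 → 8 → I; chars II.
Square: 7.07/2 → 3, 9.72/1 → 9; chars 39.

II39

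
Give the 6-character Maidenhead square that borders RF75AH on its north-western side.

RF65xi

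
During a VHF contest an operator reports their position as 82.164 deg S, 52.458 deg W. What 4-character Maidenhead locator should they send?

GA37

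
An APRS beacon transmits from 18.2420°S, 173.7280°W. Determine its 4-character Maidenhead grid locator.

AH31

Shift to the Maidenhead origin (180°W, 90°S): lon 6.27, lat 71.76.
Field: 6.27/20 → 0 → A, 71.76/10 → 7 → H; chars AH.
Square: 6.27/2 → 3, 1.76/1 → 1; chars 31.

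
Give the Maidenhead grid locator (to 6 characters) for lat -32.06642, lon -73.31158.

Offset from 180°W / 90°S: lon 106.6884°, lat 57.9336°.
Field (20°×10°, letters A–R): lon ⌊106.6884/20⌋ = 5 → F; lat ⌊57.9336/10⌋ = 5 → F.
Square (2°×1°, digits 0–9): lon ⌊6.6884/2⌋ = 3; lat ⌊7.9336/1⌋ = 7.
Subsquare (5′×2.5′, letters a–x): lon ⌊0.6884/0.0833333⌋ = 8 → i; lat ⌊0.9336/0.0416667⌋ = 22 → w.

FF37iw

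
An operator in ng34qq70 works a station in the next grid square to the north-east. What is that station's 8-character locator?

NG34qq81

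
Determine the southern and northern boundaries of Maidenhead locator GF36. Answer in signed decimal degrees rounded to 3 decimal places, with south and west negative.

-34.000, -33.000

Field G=6, F=5: +6·20° lon, +5·10° lat → SW at lon -60°, lat -40°.
Square 3, 6: +3·2° lon, +6·1° lat → SW at lon -54°, lat -34°.
Cell spans 2° lon × 1° lat.
south -34.000, north -33.000.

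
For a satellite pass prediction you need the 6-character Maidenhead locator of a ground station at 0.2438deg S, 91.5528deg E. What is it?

NI59ss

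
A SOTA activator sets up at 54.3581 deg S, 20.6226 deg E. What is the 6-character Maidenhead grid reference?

Shift to the Maidenhead origin (180°W, 90°S): lon 200.6226, lat 35.6419.
Field: lon ⌊200.6226/20⌋ = 10 → K; lat ⌊35.6419/10⌋ = 3 → D.
Square: lon ⌊0.6226/2⌋ = 0; lat ⌊5.6419/1⌋ = 5.
Subsquare: lon ⌊0.6226/0.0833333⌋ = 7 → h; lat ⌊0.6419/0.0416667⌋ = 15 → p.

KD05hp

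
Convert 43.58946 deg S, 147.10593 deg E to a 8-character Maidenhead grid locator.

QE36nj28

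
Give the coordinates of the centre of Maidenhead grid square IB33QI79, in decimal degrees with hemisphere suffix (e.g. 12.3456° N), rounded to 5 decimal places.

Field I=8, B=1: +8·20° lon, +1·10° lat → SW at lon -20°, lat -80°.
Square 3, 3: +3·2° lon, +3·1° lat → SW at lon -14°, lat -77°.
Subsquare q=16, i=8: +16·0.0833333° lon, +8·0.0416667° lat → SW at lon -12.6667°, lat -76.6667°.
Extended square 7, 9: +7·0.00833333° lon, +9·0.00416667° lat → SW at lon -12.6083°, lat -76.6292°.
Cell spans 0.00833333° lon × 0.00416667° lat. Centre is SW corner plus half of each.
latitude 76.62708° S, longitude 12.60417° W.

76.62708° S, 12.60417° W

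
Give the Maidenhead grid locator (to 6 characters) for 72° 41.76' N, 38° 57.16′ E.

KQ92lq

Add 180° to longitude and 90° to latitude: 218.9527, 162.6960.
Field: lon ⌊218.9527/20⌋ = 10 → K; lat ⌊162.6960/10⌋ = 16 → Q.
Square: lon ⌊18.9527/2⌋ = 9; lat ⌊2.6960/1⌋ = 2.
Subsquare: lon ⌊0.9527/0.0833333⌋ = 11 → l; lat ⌊0.6960/0.0416667⌋ = 16 → q.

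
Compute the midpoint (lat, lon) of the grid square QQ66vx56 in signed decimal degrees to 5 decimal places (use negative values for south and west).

76.98542, 153.79583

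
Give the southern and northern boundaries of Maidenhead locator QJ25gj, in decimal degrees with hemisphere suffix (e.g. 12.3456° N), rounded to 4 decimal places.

5.3750° N, 5.4167° N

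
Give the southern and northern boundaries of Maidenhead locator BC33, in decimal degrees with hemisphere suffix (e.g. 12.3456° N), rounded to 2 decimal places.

67.00° S, 66.00° S

Field B=1, C=2: +1·20° lon, +2·10° lat → SW at lon -160°, lat -70°.
Square 3, 3: +3·2° lon, +3·1° lat → SW at lon -154°, lat -67°.
Cell spans 2° lon × 1° lat.
south 67.00° S, north 66.00° S.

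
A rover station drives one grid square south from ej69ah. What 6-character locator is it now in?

EJ69ag

Latitude subsquare h = 7; −1 → 6 = g.
The longitude characters are unchanged.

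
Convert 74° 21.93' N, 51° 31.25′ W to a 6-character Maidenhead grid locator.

Add 180° to longitude and 90° to latitude: 128.4792, 164.3655.
Field: 128.4792/20 → 6 → G, 164.3655/10 → 16 → Q; chars GQ.
Square: 8.4792/2 → 4, 4.3655/1 → 4; chars 44.
Subsquare: 0.4792/0.0833333 → 5 → f, 0.3655/0.0416667 → 8 → i; chars fi.

GQ44fi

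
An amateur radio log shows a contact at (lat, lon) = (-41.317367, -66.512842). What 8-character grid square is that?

FE68rq83

Offset from 180°W / 90°S: lon 113.48716°, lat 48.68263°.
Field: lon ⌊113.48716/20⌋ = 5 → F; lat ⌊48.68263/10⌋ = 4 → E.
Square: lon ⌊13.48716/2⌋ = 6; lat ⌊8.68263/1⌋ = 8.
Subsquare: lon ⌊1.48716/0.0833333⌋ = 17 → r; lat ⌊0.68263/0.0416667⌋ = 16 → q.
Extended square: lon ⌊0.07049/0.00833333⌋ = 8; lat ⌊0.01597/0.00416667⌋ = 3.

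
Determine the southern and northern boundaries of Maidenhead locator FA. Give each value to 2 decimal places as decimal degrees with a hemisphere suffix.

90.00° S, 80.00° S

Field F=5, A=0: +5·20° lon, +0·10° lat → SW at lon -80°, lat -90°.
Cell spans 20° lon × 10° lat.
south 90.00° S, north 80.00° S.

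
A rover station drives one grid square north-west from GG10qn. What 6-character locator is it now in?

GG10po

Longitude subsquare q = 16; −1 → 15 = p.
Latitude subsquare n = 13; +1 → 14 = o.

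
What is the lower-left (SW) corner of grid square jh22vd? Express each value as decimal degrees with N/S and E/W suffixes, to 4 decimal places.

17.8750° S, 5.7500° E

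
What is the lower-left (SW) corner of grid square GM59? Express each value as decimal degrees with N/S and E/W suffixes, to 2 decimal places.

Field G=6, M=12: +6·20° lon, +12·10° lat → SW at lon -60°, lat 30°.
Square 5, 9: +5·2° lon, +9·1° lat → SW at lon -50°, lat 39°.
latitude 39.00° N, longitude 50.00° W.

39.00° N, 50.00° W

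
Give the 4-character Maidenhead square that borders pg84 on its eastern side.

PG94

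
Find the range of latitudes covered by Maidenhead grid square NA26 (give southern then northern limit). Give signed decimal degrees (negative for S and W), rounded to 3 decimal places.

-84.000, -83.000

Field N=13, A=0: +13·20° lon, +0·10° lat → SW at lon 80°, lat -90°.
Square 2, 6: +2·2° lon, +6·1° lat → SW at lon 84°, lat -84°.
Cell spans 2° lon × 1° lat.
south -84.000, north -83.000.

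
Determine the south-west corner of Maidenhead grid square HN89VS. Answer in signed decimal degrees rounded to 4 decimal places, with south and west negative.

49.7500, -22.2500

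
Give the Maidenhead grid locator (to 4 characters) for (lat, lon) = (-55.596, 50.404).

LD54

Add 180° to longitude and 90° to latitude: 230.40, 34.40.
Field (20°×10°, letters A–R): lon ⌊230.40/20⌋ = 11 → L; lat ⌊34.40/10⌋ = 3 → D.
Square (2°×1°, digits 0–9): lon ⌊10.40/2⌋ = 5; lat ⌊4.40/1⌋ = 4.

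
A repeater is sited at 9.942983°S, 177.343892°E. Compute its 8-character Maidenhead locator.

RI80qb13

Offset from 180°W / 90°S: lon 357.34389°, lat 80.05702°.
Field: 357.34389/20 → 17 → R, 80.05702/10 → 8 → I; chars RI.
Square: 17.34389/2 → 8, 0.05702/1 → 0; chars 80.
Subsquare: 1.34389/0.0833333 → 16 → q, 0.05702/0.0416667 → 1 → b; chars qb.
Extended square: 0.01056/0.00833333 → 1, 0.01535/0.00416667 → 3; chars 13.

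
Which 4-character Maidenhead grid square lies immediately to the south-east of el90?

FK09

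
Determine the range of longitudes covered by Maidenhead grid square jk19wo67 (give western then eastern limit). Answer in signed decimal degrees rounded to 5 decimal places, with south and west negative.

3.88333, 3.89167

Field J=9, K=10: +9·20° lon, +10·10° lat → SW at lon 0°, lat 10°.
Square 1, 9: +1·2° lon, +9·1° lat → SW at lon 2°, lat 19°.
Subsquare w=22, o=14: +22·0.0833333° lon, +14·0.0416667° lat → SW at lon 3.83333°, lat 19.5833°.
Extended square 6, 7: +6·0.00833333° lon, +7·0.00416667° lat → SW at lon 3.88333°, lat 19.6125°.
Cell spans 0.00833333° lon × 0.00416667° lat.
west 3.88333, east 3.89167.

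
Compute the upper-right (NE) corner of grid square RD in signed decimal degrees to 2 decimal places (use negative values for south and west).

-50.00, 180.00

Field R=17, D=3: +17·20° lon, +3·10° lat → SW at lon 160°, lat -60°.
Cell spans 20° lon × 10° lat. NE corner is SW corner plus one full cell.
latitude -50.00, longitude 180.00.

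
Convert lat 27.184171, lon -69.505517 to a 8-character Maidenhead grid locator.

FL57fe94

Add 180° to longitude and 90° to latitude: 110.49448, 117.18417.
Field (20°×10°, letters A–R): lon ⌊110.49448/20⌋ = 5 → F; lat ⌊117.18417/10⌋ = 11 → L.
Square (2°×1°, digits 0–9): lon ⌊10.49448/2⌋ = 5; lat ⌊7.18417/1⌋ = 7.
Subsquare (5′×2.5′, letters a–x): lon ⌊0.49448/0.0833333⌋ = 5 → f; lat ⌊0.18417/0.0416667⌋ = 4 → e.
Extended square (30″×15″, digits 0–9): lon ⌊0.07782/0.00833333⌋ = 9; lat ⌊0.01750/0.00416667⌋ = 4.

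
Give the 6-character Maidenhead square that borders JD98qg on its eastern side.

JD98rg

Longitude subsquare q = 16; +1 → 17 = r.
The latitude characters are unchanged.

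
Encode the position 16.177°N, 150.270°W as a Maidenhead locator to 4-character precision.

Offset from 180°W / 90°S: lon 29.73°, lat 106.18°.
Field: 29.73/20 → 1 → B, 106.18/10 → 10 → K; chars BK.
Square: 9.73/2 → 4, 6.18/1 → 6; chars 46.

BK46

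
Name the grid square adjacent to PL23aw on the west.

PL13xw

Longitude subsquare a = 0; −1 → -1, wraps to 23 = x, carry into square.
Longitude square 2; −1 → 1.
The latitude characters are unchanged.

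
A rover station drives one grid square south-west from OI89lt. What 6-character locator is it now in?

OI89ks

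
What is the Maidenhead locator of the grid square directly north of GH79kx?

GI70ka

Latitude subsquare x = 23; +1 → 24, wraps to 0 = a, carry into square.
Latitude square 9; +1 → 10, wraps to 0, carry into field.
Latitude field H = 7; +1 → 8 = I.
The longitude characters are unchanged.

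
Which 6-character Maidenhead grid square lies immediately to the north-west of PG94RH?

PG94qi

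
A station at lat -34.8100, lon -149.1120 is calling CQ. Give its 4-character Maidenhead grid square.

Offset from 180°W / 90°S: lon 30.89°, lat 55.19°.
Field: lon ⌊30.89/20⌋ = 1 → B; lat ⌊55.19/10⌋ = 5 → F.
Square: lon ⌊10.89/2⌋ = 5; lat ⌊5.19/1⌋ = 5.

BF55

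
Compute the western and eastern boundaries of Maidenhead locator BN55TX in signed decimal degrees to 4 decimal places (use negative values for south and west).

Field B=1, N=13: +1·20° lon, +13·10° lat → SW at lon -160°, lat 40°.
Square 5, 5: +5·2° lon, +5·1° lat → SW at lon -150°, lat 45°.
Subsquare t=19, x=23: +19·0.0833333° lon, +23·0.0416667° lat → SW at lon -148.417°, lat 45.9583°.
Cell spans 0.0833333° lon × 0.0416667° lat.
west -148.4167, east -148.3333.

-148.4167, -148.3333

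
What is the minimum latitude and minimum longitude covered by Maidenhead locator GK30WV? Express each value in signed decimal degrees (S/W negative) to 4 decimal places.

10.8750, -52.1667

Field G=6, K=10: +6·20° lon, +10·10° lat → SW at lon -60°, lat 10°.
Square 3, 0: +3·2° lon, +0·1° lat → SW at lon -54°, lat 10°.
Subsquare w=22, v=21: +22·0.0833333° lon, +21·0.0416667° lat → SW at lon -52.1667°, lat 10.875°.
latitude 10.8750, longitude -52.1667.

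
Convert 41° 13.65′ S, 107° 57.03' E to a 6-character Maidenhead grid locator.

Shift to the Maidenhead origin (180°W, 90°S): lon 287.9505, lat 48.7725.
Field (20°×10°, letters A–R): 287.9505/20 → 14 → O, 48.7725/10 → 4 → E; chars OE.
Square (2°×1°, digits 0–9): 7.9505/2 → 3, 8.7725/1 → 8; chars 38.
Subsquare (5′×2.5′, letters a–x): 1.9505/0.0833333 → 23 → x, 0.7725/0.0416667 → 18 → s; chars xs.

OE38xs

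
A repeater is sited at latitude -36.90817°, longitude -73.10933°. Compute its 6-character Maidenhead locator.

Offset from 180°W / 90°S: lon 106.8907°, lat 53.0918°.
Field: 106.8907/20 → 5 → F, 53.0918/10 → 5 → F; chars FF.
Square: 6.8907/2 → 3, 3.0918/1 → 3; chars 33.
Subsquare: 0.8907/0.0833333 → 10 → k, 0.0918/0.0416667 → 2 → c; chars kc.

FF33kc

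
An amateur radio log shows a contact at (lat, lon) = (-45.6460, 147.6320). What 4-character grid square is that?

QE34

Shift to the Maidenhead origin (180°W, 90°S): lon 327.63, lat 44.35.
Field: lon ⌊327.63/20⌋ = 16 → Q; lat ⌊44.35/10⌋ = 4 → E.
Square: lon ⌊7.63/2⌋ = 3; lat ⌊4.35/1⌋ = 4.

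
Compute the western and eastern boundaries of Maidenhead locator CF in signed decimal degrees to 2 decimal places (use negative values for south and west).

-140.00, -120.00

Field C=2, F=5: +2·20° lon, +5·10° lat → SW at lon -140°, lat -40°.
Cell spans 20° lon × 10° lat.
west -140.00, east -120.00.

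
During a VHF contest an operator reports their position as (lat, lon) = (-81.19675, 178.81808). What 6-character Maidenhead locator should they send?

Offset from 180°W / 90°S: lon 358.8181°, lat 8.8033°.
Field (20°×10°, letters A–R): 358.8181/20 → 17 → R, 8.8033/10 → 0 → A; chars RA.
Square (2°×1°, digits 0–9): 18.8181/2 → 9, 8.8033/1 → 8; chars 98.
Subsquare (5′×2.5′, letters a–x): 0.8181/0.0833333 → 9 → j, 0.8033/0.0416667 → 19 → t; chars jt.

RA98jt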